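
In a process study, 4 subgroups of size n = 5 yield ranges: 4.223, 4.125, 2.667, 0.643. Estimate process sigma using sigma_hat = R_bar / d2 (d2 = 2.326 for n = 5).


R_bar = (4.223 + 4.125 + 2.667 + 0.643) / 4
R_bar = 11.658 / 4 = 2.9145
sigma_hat = R_bar / d2 = 2.9145 / 2.326 = 1.2530

1.2530


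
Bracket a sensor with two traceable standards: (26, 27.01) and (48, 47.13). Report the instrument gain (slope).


slope = (y2 - y1) / (x2 - x1)
= (47.13 - 27.01) / (48 - 26)
= 20.1200 / 22
= 0.9145

0.9145


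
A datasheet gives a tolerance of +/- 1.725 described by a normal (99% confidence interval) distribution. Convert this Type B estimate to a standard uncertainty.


u_B = half_width / 2.576
u_B = 1.725 / 2.576
u_B = 0.6696

0.6696


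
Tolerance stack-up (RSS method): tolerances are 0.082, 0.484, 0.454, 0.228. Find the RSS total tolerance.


RSS = sqrt(0.082^2 + 0.484^2 + 0.454^2 + 0.228^2)
= sqrt(0.49908)
= 0.7065

0.7065


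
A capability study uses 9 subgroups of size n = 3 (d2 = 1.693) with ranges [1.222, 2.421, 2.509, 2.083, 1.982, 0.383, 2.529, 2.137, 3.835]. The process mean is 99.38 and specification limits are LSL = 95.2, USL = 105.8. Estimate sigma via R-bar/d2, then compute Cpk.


R_bar = (1.222 + 2.421 + 2.509 + 2.083 + 1.982 + 0.383 + 2.529 + 2.137 + 3.835) / 9 = 2.1223333
sigma = R_bar / d2 = 2.1223333 / 1.693 = 1.2535932
Cp = (USL - LSL)/(6*sigma) = (105.8 - 95.2)/(6*1.2535932) = 1.4093
Cpu = (105.8 - 99.38)/(3*1.2535932) = 1.7071
Cpl = (99.38 - 95.2)/(3*1.2535932) = 1.1115
Cpk = min(Cpu, Cpl) = 1.1115

1.1115


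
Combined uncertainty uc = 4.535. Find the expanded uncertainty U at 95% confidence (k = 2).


U = k * uc
U = 2 * 4.535
U = 9.0700

9.0700


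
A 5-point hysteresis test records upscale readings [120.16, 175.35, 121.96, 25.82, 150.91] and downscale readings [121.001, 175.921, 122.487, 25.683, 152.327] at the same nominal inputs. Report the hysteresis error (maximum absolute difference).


|120.16 - 121.001| = 0.8410
|175.35 - 175.921| = 0.5710
|121.96 - 122.487| = 0.5270
|25.82 - 25.683| = 0.1370
|150.91 - 152.327| = 1.4170
hysteresis = max(diffs) = 1.4170

1.4170


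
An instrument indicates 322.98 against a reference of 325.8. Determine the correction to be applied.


Correction = standard - reading
= 325.8 - 322.98
= 2.8200

2.8200


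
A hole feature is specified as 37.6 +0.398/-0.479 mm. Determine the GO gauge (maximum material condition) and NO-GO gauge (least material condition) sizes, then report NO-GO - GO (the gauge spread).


GO = nominal - lower_tol (smallest hole = maximum material condition)
GO = 37.6 - 0.479 = 37.121
NO-GO = nominal + upper_tol (largest hole = least material condition)
NO-GO = 37.6 + 0.398 = 37.998
spread = NO-GO - GO = 37.998 - 37.121 = 0.8770

0.8770


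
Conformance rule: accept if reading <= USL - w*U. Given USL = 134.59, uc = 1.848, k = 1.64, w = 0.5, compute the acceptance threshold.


U = k * uc = 1.64 * 1.848 = 3.03072
guard band g = w * U = 0.5 * 3.03072 = 1.51536
AL = USL - g = 134.59 - 1.51536
AL = 133.0746

133.0746


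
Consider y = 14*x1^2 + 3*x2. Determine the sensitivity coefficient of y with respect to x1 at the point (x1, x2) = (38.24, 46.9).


y = 14*x1^2 + 3*x2
dy/dx1 = 2*14*x1
Evaluate at x1 = 38.24: c1 = 28 * 38.24
c1 = 1070.7200

1070.7200


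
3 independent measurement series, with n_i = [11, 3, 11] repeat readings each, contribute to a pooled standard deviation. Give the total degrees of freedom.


nu = sum_i (n_i - 1)
nu = ((11 - 1) + (3 - 1) + (11 - 1))
nu = 10 + 2 + 10
nu = 22

22


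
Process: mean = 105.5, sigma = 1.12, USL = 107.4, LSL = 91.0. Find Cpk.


Cpu = (USL - mean) / (3*sigma) = (107.4 - 105.5) / (3*1.12) = 0.5655
Cpl = (mean - LSL) / (3*sigma) = (105.5 - 91.0) / (3*1.12) = 4.3155
Cpk = min(Cpu, Cpl) = 0.5655

0.5655


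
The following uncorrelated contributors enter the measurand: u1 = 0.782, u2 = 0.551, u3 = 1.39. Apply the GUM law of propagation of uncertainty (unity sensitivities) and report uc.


uc = sqrt(0.782^2 + 0.551^2 + 1.39^2)
uc = sqrt(2.847225)
uc = 1.6874

1.6874


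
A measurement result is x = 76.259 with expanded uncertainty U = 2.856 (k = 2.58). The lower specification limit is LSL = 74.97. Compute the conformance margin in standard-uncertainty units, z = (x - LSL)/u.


u = U / k = 2.856 / 2.58 = 1.1069767
margin = |LSL - x| = |74.97 - 76.259| = 1.289
z = margin / u = 1.289 / 1.1069767
z = 1.1644

1.1644


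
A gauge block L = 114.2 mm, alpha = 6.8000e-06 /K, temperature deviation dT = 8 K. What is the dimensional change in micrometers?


dL = L * alpha * dT
= 114.2 * 6.8000e-06 * 8
= 0.0062125 mm
dL_um = 0.0062125 * 1000 = 6.2125 um

6.2125


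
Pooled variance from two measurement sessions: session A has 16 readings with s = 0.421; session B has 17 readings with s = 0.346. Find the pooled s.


s_p = sqrt(((n1-1)*s1^2 + (n2-1)*s2^2) / (n1+n2-2))
numerator = (16-1)*0.421^2 + (17-1)*0.346^2 = 2.658615 + 1.915456 = 4.574071
denominator = 16 + 17 - 2 = 31
s_p^2 = 4.574071 / 31 = 0.14755068
s_p = sqrt(0.14755068) = 0.3841

0.3841


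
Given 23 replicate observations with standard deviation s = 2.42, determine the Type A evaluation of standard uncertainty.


u_A = s / sqrt(n)
u_A = 2.42 / sqrt(23)
u_A = 2.42 / 4.7958315
u_A = 0.5046

0.5046


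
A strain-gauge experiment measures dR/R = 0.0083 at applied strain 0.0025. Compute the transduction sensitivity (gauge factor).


GF = (dR/R) / epsilon
= 0.0083 / 0.0025
= 3.3200

3.3200


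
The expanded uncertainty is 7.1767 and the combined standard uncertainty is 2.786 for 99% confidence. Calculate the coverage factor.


k = U / uc
k = 7.1767 / 2.786
k = 2.576

2.576


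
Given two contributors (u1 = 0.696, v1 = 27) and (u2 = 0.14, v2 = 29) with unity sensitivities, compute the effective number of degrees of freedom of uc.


uc = sqrt(u1^2 + u2^2) = sqrt(0.696^2 + 0.14^2) = 0.70994084
v_eff = uc^4 / (u1^4/v1 + u2^4/v2)
= 0.70994084^4 / (0.696^4/27 + 0.14^4/29)
= 0.25403212 / 0.0087043158
v_eff = 29.1846

29.1846


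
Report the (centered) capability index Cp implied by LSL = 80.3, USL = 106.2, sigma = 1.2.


Cp = (USL - LSL) / (6 * sigma)
= (106.2 - 80.3) / (6 * 1.2)
= 25.9000 / 7.2000
= 3.5972

3.5972


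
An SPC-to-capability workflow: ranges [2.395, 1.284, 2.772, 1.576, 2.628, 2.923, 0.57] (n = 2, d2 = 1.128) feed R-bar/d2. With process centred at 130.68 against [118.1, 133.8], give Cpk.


R_bar = (2.395 + 1.284 + 2.772 + 1.576 + 2.628 + 2.923 + 0.57) / 7 = 2.0211429
sigma = R_bar / d2 = 2.0211429 / 1.128 = 1.7917934
Cp = (USL - LSL)/(6*sigma) = (133.8 - 118.1)/(6*1.7917934) = 1.4604
Cpu = (133.8 - 130.68)/(3*1.7917934) = 0.5804
Cpl = (130.68 - 118.1)/(3*1.7917934) = 2.3403
Cpk = min(Cpu, Cpl) = 0.5804

0.5804


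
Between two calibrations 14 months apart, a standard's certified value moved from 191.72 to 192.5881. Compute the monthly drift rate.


rate = (v2 - v1) / months
= (192.5881 - 191.72) / 14
= 0.8681 / 14
= 0.0620

0.0620


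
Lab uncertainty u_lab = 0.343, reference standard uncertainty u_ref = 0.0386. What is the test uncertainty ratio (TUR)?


TUR = u_lab / u_ref
= 0.343 / 0.0386
= 8.8860

8.8860


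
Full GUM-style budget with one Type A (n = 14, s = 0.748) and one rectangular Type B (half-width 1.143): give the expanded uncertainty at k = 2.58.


u_A = s / sqrt(n) = 0.748 / sqrt(14) = 0.19991141
u_B = half_width / sqrt(3) = 1.143 / sqrt(3) = 0.65991136
uc = sqrt(u_A^2 + u_B^2) = sqrt(0.19991141^2 + 0.65991136^2) = 0.68952707
U = k * uc = 2.58 * 0.68952707
U = 1.7790

1.7790


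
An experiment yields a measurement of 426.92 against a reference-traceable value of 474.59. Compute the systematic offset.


Systematic error = measured - true
= 426.92 - 474.59
= -47.6700

-47.6700


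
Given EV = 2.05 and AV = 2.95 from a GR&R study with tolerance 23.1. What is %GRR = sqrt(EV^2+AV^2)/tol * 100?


GRR = sqrt(EV^2 + AV^2) = sqrt(2.05^2 + 2.95^2) = 3.592353
%GRR = GRR / tol * 100 = 3.592353 / 23.1 * 100
%GRR = 15.5513

15.5513


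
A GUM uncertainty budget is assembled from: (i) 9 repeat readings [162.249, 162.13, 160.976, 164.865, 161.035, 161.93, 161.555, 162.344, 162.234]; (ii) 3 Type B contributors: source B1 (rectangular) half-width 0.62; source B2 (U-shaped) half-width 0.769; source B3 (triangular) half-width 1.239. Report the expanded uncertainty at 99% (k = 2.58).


mean = (162.249 + 162.13 + 160.976 + 164.865 + 161.035 + 161.93 + 161.555 + 162.344 + 162.234) / 9 = 162.1464444
s = sqrt(sum((x - mean)^2)/(n-1)) = 1.1429091
u_A = s / sqrt(n) = 1.1429091 / sqrt(9) = 0.3809697
u_B1 = 0.62 / sqrt(3) = 0.35795717
u_B2 = 0.769 / sqrt(2) = 0.54376511
u_B3 = 1.239 / sqrt(6) = 0.50581963
uc = sqrt(0.3809697^2 + 0.35795717^2 + 0.54376511^2 + 0.50581963^2) = 0.90818789
U = k * uc = 2.58 * 0.90818789
U = 2.3431

2.3431


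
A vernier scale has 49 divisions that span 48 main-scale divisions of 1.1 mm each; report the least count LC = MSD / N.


LC = MSD / n_div
= 1.1 / 49
= 0.0224

0.0224


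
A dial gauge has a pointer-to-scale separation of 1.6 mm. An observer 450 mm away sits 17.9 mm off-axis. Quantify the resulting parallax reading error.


error = h * offset / d
= 1.6 * 17.9 / 450
= 0.0636

0.0636


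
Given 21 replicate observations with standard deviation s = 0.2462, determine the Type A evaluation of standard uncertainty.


u_A = s / sqrt(n)
u_A = 0.2462 / sqrt(21)
u_A = 0.2462 / 4.5825757
u_A = 0.0537

0.0537


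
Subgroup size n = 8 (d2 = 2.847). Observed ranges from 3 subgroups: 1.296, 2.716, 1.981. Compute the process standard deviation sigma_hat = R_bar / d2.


R_bar = (1.296 + 2.716 + 1.981) / 3
R_bar = 5.993 / 3 = 1.9976667
sigma_hat = R_bar / d2 = 1.9976667 / 2.847 = 0.7017

0.7017


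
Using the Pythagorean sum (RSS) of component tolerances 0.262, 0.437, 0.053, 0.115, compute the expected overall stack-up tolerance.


RSS = sqrt(0.262^2 + 0.437^2 + 0.053^2 + 0.115^2)
= sqrt(0.275647)
= 0.5250

0.5250


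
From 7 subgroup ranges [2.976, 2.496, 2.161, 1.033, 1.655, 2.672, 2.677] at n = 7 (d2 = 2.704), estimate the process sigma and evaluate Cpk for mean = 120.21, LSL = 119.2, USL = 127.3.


R_bar = (2.976 + 2.496 + 2.161 + 1.033 + 1.655 + 2.672 + 2.677) / 7 = 2.2385714
sigma = R_bar / d2 = 2.2385714 / 2.704 = 0.82787404
Cp = (USL - LSL)/(6*sigma) = (127.3 - 119.2)/(6*0.82787404) = 1.6307
Cpu = (127.3 - 120.21)/(3*0.82787404) = 2.8547
Cpl = (120.21 - 119.2)/(3*0.82787404) = 0.4067
Cpk = min(Cpu, Cpl) = 0.4067

0.4067


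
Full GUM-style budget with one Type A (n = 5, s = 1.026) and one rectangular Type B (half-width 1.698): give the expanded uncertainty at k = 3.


u_A = s / sqrt(n) = 1.026 / sqrt(5) = 0.45884115
u_B = half_width / sqrt(3) = 1.698 / sqrt(3) = 0.98034076
uc = sqrt(u_A^2 + u_B^2) = sqrt(0.45884115^2 + 0.98034076^2) = 1.0824062
U = k * uc = 3 * 1.0824062
U = 3.2472

3.2472


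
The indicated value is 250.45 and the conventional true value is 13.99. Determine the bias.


Systematic error = measured - true
= 250.45 - 13.99
= 236.4600

236.4600


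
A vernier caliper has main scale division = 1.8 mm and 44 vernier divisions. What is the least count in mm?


LC = MSD / n_div
= 1.8 / 44
= 0.0409

0.0409


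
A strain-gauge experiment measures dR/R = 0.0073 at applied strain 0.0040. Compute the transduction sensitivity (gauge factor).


GF = (dR/R) / epsilon
= 0.0073 / 0.0040
= 1.8250

1.8250


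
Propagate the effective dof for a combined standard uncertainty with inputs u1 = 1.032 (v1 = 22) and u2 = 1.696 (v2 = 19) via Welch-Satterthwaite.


uc = sqrt(u1^2 + u2^2) = sqrt(1.032^2 + 1.696^2) = 1.985306
v_eff = uc^4 / (u1^4/v1 + u2^4/v2)
= 1.985306^4 / (1.032^4/22 + 1.696^4/19)
= 15.534949 / 0.48701953
v_eff = 31.8980

31.8980


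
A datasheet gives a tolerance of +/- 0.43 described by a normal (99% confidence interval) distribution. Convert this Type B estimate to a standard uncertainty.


u_B = half_width / 2.576
u_B = 0.43 / 2.576
u_B = 0.1669

0.1669


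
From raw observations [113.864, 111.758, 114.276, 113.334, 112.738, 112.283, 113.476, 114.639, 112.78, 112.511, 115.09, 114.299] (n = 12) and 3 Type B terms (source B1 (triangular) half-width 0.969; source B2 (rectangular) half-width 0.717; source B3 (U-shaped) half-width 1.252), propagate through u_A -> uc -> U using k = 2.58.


mean = (113.864 + 111.758 + 114.276 + 113.334 + 112.738 + 112.283 + 113.476 + 114.639 + 112.78 + 112.511 + 115.09 + 114.299) / 12 = 113.4206667
s = sqrt(sum((x - mean)^2)/(n-1)) = 1.0332613
u_A = s / sqrt(n) = 1.0332613 / sqrt(12) = 0.29827684
u_B1 = 0.969 / sqrt(6) = 0.39559259
u_B2 = 0.717 / sqrt(3) = 0.41396014
u_B3 = 1.252 / sqrt(2) = 0.88529769
uc = sqrt(0.29827684^2 + 0.39559259^2 + 0.41396014^2 + 0.88529769^2) = 1.0957087
U = k * uc = 2.58 * 1.0957087
U = 2.8269

2.8269


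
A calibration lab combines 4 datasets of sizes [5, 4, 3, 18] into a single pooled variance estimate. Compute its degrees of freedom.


nu = sum_i (n_i - 1)
nu = ((5 - 1) + (4 - 1) + (3 - 1) + (18 - 1))
nu = 4 + 3 + 2 + 17
nu = 26

26


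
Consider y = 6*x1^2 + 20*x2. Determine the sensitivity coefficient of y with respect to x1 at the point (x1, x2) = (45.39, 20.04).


y = 6*x1^2 + 20*x2
dy/dx1 = 2*6*x1
Evaluate at x1 = 45.39: c1 = 12 * 45.39
c1 = 544.6800

544.6800


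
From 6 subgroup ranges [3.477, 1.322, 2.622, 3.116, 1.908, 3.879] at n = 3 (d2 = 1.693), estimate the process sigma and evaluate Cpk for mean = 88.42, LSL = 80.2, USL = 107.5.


R_bar = (3.477 + 1.322 + 2.622 + 3.116 + 1.908 + 3.879) / 6 = 2.7206667
sigma = R_bar / d2 = 2.7206667 / 1.693 = 1.6070093
Cp = (USL - LSL)/(6*sigma) = (107.5 - 80.2)/(6*1.6070093) = 2.8313
Cpu = (107.5 - 88.42)/(3*1.6070093) = 3.9577
Cpl = (88.42 - 80.2)/(3*1.6070093) = 1.7050
Cpk = min(Cpu, Cpl) = 1.7050

1.7050


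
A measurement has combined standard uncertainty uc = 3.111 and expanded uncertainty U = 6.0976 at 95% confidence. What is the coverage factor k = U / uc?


k = U / uc
k = 6.0976 / 3.111
k = 1.96

1.96


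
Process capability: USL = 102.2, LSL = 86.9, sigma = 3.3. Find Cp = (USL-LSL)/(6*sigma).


Cp = (USL - LSL) / (6 * sigma)
= (102.2 - 86.9) / (6 * 3.3)
= 15.3000 / 19.8000
= 0.7727

0.7727


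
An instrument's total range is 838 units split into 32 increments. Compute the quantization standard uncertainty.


resolution = range / divisions
resolution = 838 / 32 = 26.1875
u_res = resolution / (2*sqrt(3))
u_res = 26.1875 / 3.4641016
u_res = 7.5597

7.5597


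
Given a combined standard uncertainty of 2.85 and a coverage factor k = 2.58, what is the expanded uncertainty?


U = k * uc
U = 2.58 * 2.85
U = 7.3530

7.3530


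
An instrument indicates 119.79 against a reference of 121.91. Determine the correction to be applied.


Correction = standard - reading
= 121.91 - 119.79
= 2.1200

2.1200


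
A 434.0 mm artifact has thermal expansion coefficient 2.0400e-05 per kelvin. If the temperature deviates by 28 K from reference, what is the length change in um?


dL = L * alpha * dT
= 434.0 * 2.0400e-05 * 28
= 0.2479008 mm
dL_um = 0.2479008 * 1000 = 247.9008 um

247.9008


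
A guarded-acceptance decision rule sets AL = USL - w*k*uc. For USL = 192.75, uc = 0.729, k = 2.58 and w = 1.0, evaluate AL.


U = k * uc = 2.58 * 0.729 = 1.88082
guard band g = w * U = 1.0 * 1.88082 = 1.88082
AL = USL - g = 192.75 - 1.88082
AL = 190.8692

190.8692


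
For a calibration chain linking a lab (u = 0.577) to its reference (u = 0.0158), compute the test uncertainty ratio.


TUR = u_lab / u_ref
= 0.577 / 0.0158
= 36.5190

36.5190


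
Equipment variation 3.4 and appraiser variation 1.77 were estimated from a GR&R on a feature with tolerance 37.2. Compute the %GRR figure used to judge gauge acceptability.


GRR = sqrt(EV^2 + AV^2) = sqrt(3.4^2 + 1.77^2) = 3.8331319
%GRR = GRR / tol * 100 = 3.8331319 / 37.2 * 100
%GRR = 10.3041

10.3041


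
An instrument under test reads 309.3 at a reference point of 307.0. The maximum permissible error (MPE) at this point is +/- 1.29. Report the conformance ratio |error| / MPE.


e = indication - reference = 309.3 - 307.0 = 2.3000
|e| = 2.3000
ratio = |e| / MPE = 2.3000 / 1.29
ratio = 1.7829

1.7829


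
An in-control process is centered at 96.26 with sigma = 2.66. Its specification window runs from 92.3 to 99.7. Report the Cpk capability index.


Cpu = (USL - mean) / (3*sigma) = (99.7 - 96.26) / (3*2.66) = 0.4311
Cpl = (mean - LSL) / (3*sigma) = (96.26 - 92.3) / (3*2.66) = 0.4962
Cpk = min(Cpu, Cpl) = 0.4311

0.4311


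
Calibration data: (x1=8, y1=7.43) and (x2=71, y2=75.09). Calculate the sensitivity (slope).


slope = (y2 - y1) / (x2 - x1)
= (75.09 - 7.43) / (71 - 8)
= 67.6600 / 63
= 1.0740

1.0740


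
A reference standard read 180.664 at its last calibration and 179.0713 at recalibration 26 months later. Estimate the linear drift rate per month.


rate = (v2 - v1) / months
= (179.0713 - 180.664) / 26
= -1.5927 / 26
= -0.0613

-0.0613


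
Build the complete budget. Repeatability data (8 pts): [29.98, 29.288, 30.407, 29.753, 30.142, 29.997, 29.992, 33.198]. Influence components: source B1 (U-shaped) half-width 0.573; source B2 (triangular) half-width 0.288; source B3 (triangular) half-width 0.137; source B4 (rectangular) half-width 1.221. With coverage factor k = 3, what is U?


mean = (29.98 + 29.288 + 30.407 + 29.753 + 30.142 + 29.997 + 29.992 + 33.198) / 8 = 30.344625
s = sqrt(sum((x - mean)^2)/(n-1)) = 1.1970984
u_A = s / sqrt(n) = 1.1970984 / sqrt(8) = 0.4232382
u_B1 = 0.573 / sqrt(2) = 0.40517219
u_B2 = 0.288 / sqrt(6) = 0.11757551
u_B3 = 0.137 / sqrt(6) = 0.055930016
u_B4 = 1.221 / sqrt(3) = 0.70494468
uc = sqrt(0.4232382^2 + 0.40517219^2 + 0.11757551^2 + 0.055930016^2 + 0.70494468^2) = 0.92584785
U = k * uc = 3 * 0.92584785
U = 2.7775

2.7775


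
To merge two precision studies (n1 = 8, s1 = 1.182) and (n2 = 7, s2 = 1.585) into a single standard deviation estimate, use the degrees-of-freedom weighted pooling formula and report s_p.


s_p = sqrt(((n1-1)*s1^2 + (n2-1)*s2^2) / (n1+n2-2))
numerator = (8-1)*1.182^2 + (7-1)*1.585^2 = 9.779868 + 15.07335 = 24.853218
denominator = 8 + 7 - 2 = 13
s_p^2 = 24.853218 / 13 = 1.911786
s_p = sqrt(1.911786) = 1.3827

1.3827


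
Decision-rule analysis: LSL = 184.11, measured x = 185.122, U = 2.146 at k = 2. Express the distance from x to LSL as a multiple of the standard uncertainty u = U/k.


u = U / k = 2.146 / 2 = 1.073
margin = |LSL - x| = |184.11 - 185.122| = 1.012
z = margin / u = 1.012 / 1.073
z = 0.9432

0.9432


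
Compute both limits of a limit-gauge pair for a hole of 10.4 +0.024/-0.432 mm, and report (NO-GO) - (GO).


GO = nominal - lower_tol (smallest hole = maximum material condition)
GO = 10.4 - 0.432 = 9.968
NO-GO = nominal + upper_tol (largest hole = least material condition)
NO-GO = 10.4 + 0.024 = 10.424
spread = NO-GO - GO = 10.424 - 9.968 = 0.4560

0.4560


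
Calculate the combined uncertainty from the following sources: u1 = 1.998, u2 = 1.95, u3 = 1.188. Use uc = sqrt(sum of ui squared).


uc = sqrt(1.998^2 + 1.95^2 + 1.188^2)
uc = sqrt(9.205848)
uc = 3.0341

3.0341


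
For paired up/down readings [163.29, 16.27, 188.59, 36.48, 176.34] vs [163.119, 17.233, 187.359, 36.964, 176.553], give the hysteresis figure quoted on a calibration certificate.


|163.29 - 163.119| = 0.1710
|16.27 - 17.233| = 0.9630
|188.59 - 187.359| = 1.2310
|36.48 - 36.964| = 0.4840
|176.34 - 176.553| = 0.2130
hysteresis = max(diffs) = 1.2310

1.2310


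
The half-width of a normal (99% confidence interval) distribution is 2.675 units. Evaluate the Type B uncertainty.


u_B = half_width / 2.576
u_B = 2.675 / 2.576
u_B = 1.0384

1.0384


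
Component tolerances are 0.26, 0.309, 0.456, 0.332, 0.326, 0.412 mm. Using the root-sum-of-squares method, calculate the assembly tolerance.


RSS = sqrt(0.26^2 + 0.309^2 + 0.456^2 + 0.332^2 + 0.326^2 + 0.412^2)
= sqrt(0.757261)
= 0.8702

0.8702


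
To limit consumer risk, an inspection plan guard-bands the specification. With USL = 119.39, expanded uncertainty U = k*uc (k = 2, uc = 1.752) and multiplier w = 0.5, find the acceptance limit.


U = k * uc = 2 * 1.752 = 3.504
guard band g = w * U = 0.5 * 3.504 = 1.752
AL = USL - g = 119.39 - 1.752
AL = 117.6380

117.6380


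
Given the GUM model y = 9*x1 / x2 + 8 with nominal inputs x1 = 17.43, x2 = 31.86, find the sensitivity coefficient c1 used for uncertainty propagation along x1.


y = 9*x1 / x2 + 8
dy/dx1 = 9/x2
Evaluate at x2 = 31.86: c1 = 9 / 31.86
c1 = 0.2825

0.2825


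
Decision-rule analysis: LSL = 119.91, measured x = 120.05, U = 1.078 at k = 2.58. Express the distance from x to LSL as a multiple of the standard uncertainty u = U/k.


u = U / k = 1.078 / 2.58 = 0.41782946
margin = |LSL - x| = |119.91 - 120.05| = 0.14
z = margin / u = 0.14 / 0.41782946
z = 0.3351

0.3351


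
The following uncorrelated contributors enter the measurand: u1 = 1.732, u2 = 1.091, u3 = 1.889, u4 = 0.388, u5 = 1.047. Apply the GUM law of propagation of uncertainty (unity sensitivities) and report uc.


uc = sqrt(1.732^2 + 1.091^2 + 1.889^2 + 0.388^2 + 1.047^2)
uc = sqrt(9.005179)
uc = 3.0009

3.0009


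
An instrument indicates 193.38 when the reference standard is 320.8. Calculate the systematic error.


Systematic error = measured - true
= 193.38 - 320.8
= -127.4200

-127.4200


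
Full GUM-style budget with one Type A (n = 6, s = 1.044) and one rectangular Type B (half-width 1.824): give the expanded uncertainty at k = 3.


u_A = s / sqrt(n) = 1.044 / sqrt(6) = 0.42621122
u_B = half_width / sqrt(3) = 1.824 / sqrt(3) = 1.0530869
uc = sqrt(u_A^2 + u_B^2) = sqrt(0.42621122^2 + 1.0530869^2) = 1.1360669
U = k * uc = 3 * 1.1360669
U = 3.4082

3.4082


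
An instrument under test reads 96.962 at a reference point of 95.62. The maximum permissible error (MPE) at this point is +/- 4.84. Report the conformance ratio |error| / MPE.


e = indication - reference = 96.962 - 95.62 = 1.3420
|e| = 1.3420
ratio = |e| / MPE = 1.3420 / 4.84
ratio = 0.2773

0.2773


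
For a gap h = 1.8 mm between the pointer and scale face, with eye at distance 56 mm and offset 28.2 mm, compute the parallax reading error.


error = h * offset / d
= 1.8 * 28.2 / 56
= 0.9064

0.9064


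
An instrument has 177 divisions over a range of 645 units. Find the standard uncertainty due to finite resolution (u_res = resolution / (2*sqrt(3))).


resolution = range / divisions
resolution = 645 / 177 = 3.6440678
u_res = resolution / (2*sqrt(3))
u_res = 3.6440678 / 3.4641016
u_res = 1.0520

1.0520


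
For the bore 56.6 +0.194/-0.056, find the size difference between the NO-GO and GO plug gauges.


GO = nominal - lower_tol (smallest hole = maximum material condition)
GO = 56.6 - 0.056 = 56.544
NO-GO = nominal + upper_tol (largest hole = least material condition)
NO-GO = 56.6 + 0.194 = 56.794
spread = NO-GO - GO = 56.794 - 56.544 = 0.2500

0.2500


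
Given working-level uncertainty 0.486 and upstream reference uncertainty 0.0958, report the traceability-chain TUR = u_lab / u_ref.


TUR = u_lab / u_ref
= 0.486 / 0.0958
= 5.0731

5.0731


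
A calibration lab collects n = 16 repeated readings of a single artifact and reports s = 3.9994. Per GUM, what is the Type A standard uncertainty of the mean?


u_A = s / sqrt(n)
u_A = 3.9994 / sqrt(16)
u_A = 3.9994 / 4
u_A = 0.9999

0.9999


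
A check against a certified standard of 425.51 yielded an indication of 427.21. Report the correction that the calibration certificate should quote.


Correction = standard - reading
= 425.51 - 427.21
= -1.7000

-1.7000


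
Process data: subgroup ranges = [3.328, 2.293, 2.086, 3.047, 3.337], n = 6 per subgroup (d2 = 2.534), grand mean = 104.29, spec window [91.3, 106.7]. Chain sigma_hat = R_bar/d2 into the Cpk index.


R_bar = (3.328 + 2.293 + 2.086 + 3.047 + 3.337) / 5 = 2.8182
sigma = R_bar / d2 = 2.8182 / 2.534 = 1.1121547
Cp = (USL - LSL)/(6*sigma) = (106.7 - 91.3)/(6*1.1121547) = 2.3078
Cpu = (106.7 - 104.29)/(3*1.1121547) = 0.7223
Cpl = (104.29 - 91.3)/(3*1.1121547) = 3.8933
Cpk = min(Cpu, Cpl) = 0.7223

0.7223


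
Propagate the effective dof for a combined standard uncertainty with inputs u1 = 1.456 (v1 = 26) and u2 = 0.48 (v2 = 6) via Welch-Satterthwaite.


uc = sqrt(u1^2 + u2^2) = sqrt(1.456^2 + 0.48^2) = 1.5330806
v_eff = uc^4 / (u1^4/v1 + u2^4/v2)
= 1.5330806^4 / (1.456^4/26 + 0.48^4/6)
= 5.5240799 / 0.18169846
v_eff = 30.4025

30.4025


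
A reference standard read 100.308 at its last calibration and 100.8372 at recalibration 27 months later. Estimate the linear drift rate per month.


rate = (v2 - v1) / months
= (100.8372 - 100.308) / 27
= 0.5292 / 27
= 0.0196

0.0196


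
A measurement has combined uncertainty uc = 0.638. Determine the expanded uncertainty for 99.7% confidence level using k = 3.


U = k * uc
U = 3 * 0.638
U = 1.9140

1.9140


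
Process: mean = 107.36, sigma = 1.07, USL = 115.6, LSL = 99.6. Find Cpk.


Cpu = (USL - mean) / (3*sigma) = (115.6 - 107.36) / (3*1.07) = 2.5670
Cpl = (mean - LSL) / (3*sigma) = (107.36 - 99.6) / (3*1.07) = 2.4174
Cpk = min(Cpu, Cpl) = 2.4174

2.4174


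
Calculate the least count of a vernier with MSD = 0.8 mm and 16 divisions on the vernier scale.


LC = MSD / n_div
= 0.8 / 16
= 0.0500

0.0500


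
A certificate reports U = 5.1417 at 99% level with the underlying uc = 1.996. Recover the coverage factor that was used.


k = U / uc
k = 5.1417 / 1.996
k = 2.576

2.576


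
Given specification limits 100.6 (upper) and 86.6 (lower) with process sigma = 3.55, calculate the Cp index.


Cp = (USL - LSL) / (6 * sigma)
= (100.6 - 86.6) / (6 * 3.55)
= 14.0000 / 21.3000
= 0.6573

0.6573


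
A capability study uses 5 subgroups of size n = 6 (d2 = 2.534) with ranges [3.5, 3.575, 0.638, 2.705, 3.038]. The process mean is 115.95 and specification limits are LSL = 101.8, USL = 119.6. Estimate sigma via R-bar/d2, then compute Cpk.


R_bar = (3.5 + 3.575 + 0.638 + 2.705 + 3.038) / 5 = 2.6912
sigma = R_bar / d2 = 2.6912 / 2.534 = 1.0620363
Cp = (USL - LSL)/(6*sigma) = (119.6 - 101.8)/(6*1.0620363) = 2.7934
Cpu = (119.6 - 115.95)/(3*1.0620363) = 1.1456
Cpl = (115.95 - 101.8)/(3*1.0620363) = 4.4412
Cpk = min(Cpu, Cpl) = 1.1456

1.1456


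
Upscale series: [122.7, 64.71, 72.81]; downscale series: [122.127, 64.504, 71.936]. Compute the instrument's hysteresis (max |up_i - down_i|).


|122.7 - 122.127| = 0.5730
|64.71 - 64.504| = 0.2060
|72.81 - 71.936| = 0.8740
hysteresis = max(diffs) = 0.8740

0.8740


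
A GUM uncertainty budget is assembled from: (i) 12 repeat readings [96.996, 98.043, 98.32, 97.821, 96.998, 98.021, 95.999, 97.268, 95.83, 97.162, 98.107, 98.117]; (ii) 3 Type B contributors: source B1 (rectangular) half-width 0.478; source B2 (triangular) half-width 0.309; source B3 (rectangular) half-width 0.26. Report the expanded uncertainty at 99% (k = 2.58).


mean = (96.996 + 98.043 + 98.32 + 97.821 + 96.998 + 98.021 + 95.999 + 97.268 + 95.83 + 97.162 + 98.107 + 98.117) / 12 = 97.39016667
s = sqrt(sum((x - mean)^2)/(n-1)) = 0.83459831
u_A = s / sqrt(n) = 0.83459831 / sqrt(12) = 0.24092778
u_B1 = 0.478 / sqrt(3) = 0.27597343
u_B2 = 0.309 / sqrt(6) = 0.12614872
u_B3 = 0.26 / sqrt(3) = 0.15011107
uc = sqrt(0.24092778^2 + 0.27597343^2 + 0.12614872^2 + 0.15011107^2) = 0.41551698
U = k * uc = 2.58 * 0.41551698
U = 1.0720

1.0720


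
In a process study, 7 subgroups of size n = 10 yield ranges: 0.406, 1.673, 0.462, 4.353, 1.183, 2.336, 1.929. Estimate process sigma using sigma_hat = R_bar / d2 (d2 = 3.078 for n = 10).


R_bar = (0.406 + 1.673 + 0.462 + 4.353 + 1.183 + 2.336 + 1.929) / 7
R_bar = 12.342 / 7 = 1.7631429
sigma_hat = R_bar / d2 = 1.7631429 / 3.078 = 0.5728

0.5728


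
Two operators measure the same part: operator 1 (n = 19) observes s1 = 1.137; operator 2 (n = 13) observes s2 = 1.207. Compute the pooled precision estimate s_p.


s_p = sqrt(((n1-1)*s1^2 + (n2-1)*s2^2) / (n1+n2-2))
numerator = (19-1)*1.137^2 + (13-1)*1.207^2 = 23.269842 + 17.482188 = 40.75203
denominator = 19 + 13 - 2 = 30
s_p^2 = 40.75203 / 30 = 1.358401
s_p = sqrt(1.358401) = 1.1655

1.1655


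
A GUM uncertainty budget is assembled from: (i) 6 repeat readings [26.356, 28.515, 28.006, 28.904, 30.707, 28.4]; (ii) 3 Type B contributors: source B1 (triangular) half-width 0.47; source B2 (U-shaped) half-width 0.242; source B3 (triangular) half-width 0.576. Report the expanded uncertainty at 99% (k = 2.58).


mean = (26.356 + 28.515 + 28.006 + 28.904 + 30.707 + 28.4) / 6 = 28.48133333
s = sqrt(sum((x - mean)^2)/(n-1)) = 1.405914
u_A = s / sqrt(n) = 1.405914 / sqrt(6) = 0.57396199
u_B1 = 0.47 / sqrt(6) = 0.1918767
u_B2 = 0.242 / sqrt(2) = 0.17111984
u_B3 = 0.576 / sqrt(6) = 0.23515102
uc = sqrt(0.57396199^2 + 0.1918767^2 + 0.17111984^2 + 0.23515102^2) = 0.67143655
U = k * uc = 2.58 * 0.67143655
U = 1.7323

1.7323


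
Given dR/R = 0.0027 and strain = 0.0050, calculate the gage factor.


GF = (dR/R) / epsilon
= 0.0027 / 0.0050
= 0.5400

0.5400


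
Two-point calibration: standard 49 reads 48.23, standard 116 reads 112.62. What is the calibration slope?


slope = (y2 - y1) / (x2 - x1)
= (112.62 - 48.23) / (116 - 49)
= 64.3900 / 67
= 0.9610

0.9610


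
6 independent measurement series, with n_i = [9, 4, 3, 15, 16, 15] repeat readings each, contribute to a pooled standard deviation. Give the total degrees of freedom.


nu = sum_i (n_i - 1)
nu = ((9 - 1) + (4 - 1) + (3 - 1) + (15 - 1) + (16 - 1) + (15 - 1))
nu = 8 + 3 + 2 + 14 + 15 + 14
nu = 56

56


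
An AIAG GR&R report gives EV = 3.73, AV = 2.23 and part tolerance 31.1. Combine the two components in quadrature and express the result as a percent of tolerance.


GRR = sqrt(EV^2 + AV^2) = sqrt(3.73^2 + 2.23^2) = 4.3457796
%GRR = GRR / tol * 100 = 4.3457796 / 31.1 * 100
%GRR = 13.9736

13.9736


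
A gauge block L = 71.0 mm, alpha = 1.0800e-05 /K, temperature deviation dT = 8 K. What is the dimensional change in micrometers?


dL = L * alpha * dT
= 71.0 * 1.0800e-05 * 8
= 0.0061344 mm
dL_um = 0.0061344 * 1000 = 6.1344 um

6.1344


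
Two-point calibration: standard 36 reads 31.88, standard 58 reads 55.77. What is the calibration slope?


slope = (y2 - y1) / (x2 - x1)
= (55.77 - 31.88) / (58 - 36)
= 23.8900 / 22
= 1.0859

1.0859


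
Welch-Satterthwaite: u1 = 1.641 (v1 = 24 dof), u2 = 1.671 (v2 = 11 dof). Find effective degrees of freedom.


uc = sqrt(u1^2 + u2^2) = sqrt(1.641^2 + 1.671^2) = 2.3420337
v_eff = uc^4 / (u1^4/v1 + u2^4/v2)
= 2.3420337^4 / (1.641^4/24 + 1.671^4/11)
= 30.086562 / 1.010933
v_eff = 29.7612

29.7612


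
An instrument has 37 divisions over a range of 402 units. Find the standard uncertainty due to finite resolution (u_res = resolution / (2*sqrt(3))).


resolution = range / divisions
resolution = 402 / 37 = 10.864865
u_res = resolution / (2*sqrt(3))
u_res = 10.864865 / 3.4641016
u_res = 3.1364

3.1364


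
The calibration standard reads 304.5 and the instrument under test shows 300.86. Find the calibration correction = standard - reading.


Correction = standard - reading
= 304.5 - 300.86
= 3.6400

3.6400


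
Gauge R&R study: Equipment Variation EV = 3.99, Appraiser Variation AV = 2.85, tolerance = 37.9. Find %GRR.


GRR = sqrt(EV^2 + AV^2) = sqrt(3.99^2 + 2.85^2) = 4.9033254
%GRR = GRR / tol * 100 = 4.9033254 / 37.9 * 100
%GRR = 12.9375

12.9375


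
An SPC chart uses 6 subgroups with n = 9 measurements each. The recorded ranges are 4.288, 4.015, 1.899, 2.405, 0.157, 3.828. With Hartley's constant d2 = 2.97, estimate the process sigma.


R_bar = (4.288 + 4.015 + 1.899 + 2.405 + 0.157 + 3.828) / 6
R_bar = 16.592 / 6 = 2.7653333
sigma_hat = R_bar / d2 = 2.7653333 / 2.97 = 0.9311

0.9311


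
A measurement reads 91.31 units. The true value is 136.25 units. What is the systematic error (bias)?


Systematic error = measured - true
= 91.31 - 136.25
= -44.9400

-44.9400


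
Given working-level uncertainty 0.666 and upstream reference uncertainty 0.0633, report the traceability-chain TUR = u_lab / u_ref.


TUR = u_lab / u_ref
= 0.666 / 0.0633
= 10.5213

10.5213


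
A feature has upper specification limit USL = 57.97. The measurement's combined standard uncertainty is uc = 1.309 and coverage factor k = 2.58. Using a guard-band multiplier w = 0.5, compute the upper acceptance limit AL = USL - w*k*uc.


U = k * uc = 2.58 * 1.309 = 3.37722
guard band g = w * U = 0.5 * 3.37722 = 1.68861
AL = USL - g = 57.97 - 1.68861
AL = 56.2814

56.2814


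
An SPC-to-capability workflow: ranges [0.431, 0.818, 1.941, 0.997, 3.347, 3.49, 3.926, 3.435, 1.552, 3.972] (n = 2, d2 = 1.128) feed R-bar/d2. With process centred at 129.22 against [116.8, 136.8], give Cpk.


R_bar = (0.431 + 0.818 + 1.941 + 0.997 + 3.347 + 3.49 + 3.926 + 3.435 + 1.552 + 3.972) / 10 = 2.3909
sigma = R_bar / d2 = 2.3909 / 1.128 = 2.1195922
Cp = (USL - LSL)/(6*sigma) = (136.8 - 116.8)/(6*2.1195922) = 1.5726
Cpu = (136.8 - 129.22)/(3*2.1195922) = 1.1921
Cpl = (129.22 - 116.8)/(3*2.1195922) = 1.9532
Cpk = min(Cpu, Cpl) = 1.1921

1.1921


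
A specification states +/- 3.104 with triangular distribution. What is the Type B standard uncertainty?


u_B = half_width / sqrt(6)
u_B = 3.104 / 2.4494897
u_B = 1.2672

1.2672


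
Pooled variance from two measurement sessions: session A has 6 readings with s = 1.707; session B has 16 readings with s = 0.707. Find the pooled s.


s_p = sqrt(((n1-1)*s1^2 + (n2-1)*s2^2) / (n1+n2-2))
numerator = (6-1)*1.707^2 + (16-1)*0.707^2 = 14.569245 + 7.497735 = 22.06698
denominator = 6 + 16 - 2 = 20
s_p^2 = 22.06698 / 20 = 1.103349
s_p = sqrt(1.103349) = 1.0504

1.0504


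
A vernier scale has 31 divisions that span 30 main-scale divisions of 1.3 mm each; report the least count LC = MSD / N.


LC = MSD / n_div
= 1.3 / 31
= 0.0419

0.0419


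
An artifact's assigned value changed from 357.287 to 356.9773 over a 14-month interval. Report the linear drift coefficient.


rate = (v2 - v1) / months
= (356.9773 - 357.287) / 14
= -0.3097 / 14
= -0.0221

-0.0221


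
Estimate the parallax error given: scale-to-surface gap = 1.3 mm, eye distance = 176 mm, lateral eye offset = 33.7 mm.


error = h * offset / d
= 1.3 * 33.7 / 176
= 0.2489

0.2489


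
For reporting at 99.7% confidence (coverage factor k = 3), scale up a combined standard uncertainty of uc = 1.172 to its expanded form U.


U = k * uc
U = 3 * 1.172
U = 3.5160

3.5160


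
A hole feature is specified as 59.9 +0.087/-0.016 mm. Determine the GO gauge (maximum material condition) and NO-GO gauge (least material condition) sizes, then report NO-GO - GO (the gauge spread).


GO = nominal - lower_tol (smallest hole = maximum material condition)
GO = 59.9 - 0.016 = 59.884
NO-GO = nominal + upper_tol (largest hole = least material condition)
NO-GO = 59.9 + 0.087 = 59.987
spread = NO-GO - GO = 59.987 - 59.884 = 0.1030

0.1030


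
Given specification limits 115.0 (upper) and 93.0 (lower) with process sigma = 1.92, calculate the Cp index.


Cp = (USL - LSL) / (6 * sigma)
= (115.0 - 93.0) / (6 * 1.92)
= 22.0000 / 11.5200
= 1.9097

1.9097


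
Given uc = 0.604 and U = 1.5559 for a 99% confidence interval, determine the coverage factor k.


k = U / uc
k = 1.5559 / 0.604
k = 2.576

2.576


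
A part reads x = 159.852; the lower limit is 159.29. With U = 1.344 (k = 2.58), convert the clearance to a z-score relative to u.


u = U / k = 1.344 / 2.58 = 0.52093023
margin = |LSL - x| = |159.29 - 159.852| = 0.562
z = margin / u = 0.562 / 0.52093023
z = 1.0788

1.0788


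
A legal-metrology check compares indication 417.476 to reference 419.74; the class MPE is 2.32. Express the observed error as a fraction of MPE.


e = indication - reference = 417.476 - 419.74 = -2.2640
|e| = 2.2640
ratio = |e| / MPE = 2.2640 / 2.32
ratio = 0.9759

0.9759


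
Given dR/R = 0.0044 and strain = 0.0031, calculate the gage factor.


GF = (dR/R) / epsilon
= 0.0044 / 0.0031
= 1.4194

1.4194


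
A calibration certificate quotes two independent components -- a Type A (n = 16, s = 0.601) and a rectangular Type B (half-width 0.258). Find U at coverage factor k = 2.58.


u_A = s / sqrt(n) = 0.601 / sqrt(16) = 0.15025
u_B = half_width / sqrt(3) = 0.258 / sqrt(3) = 0.14895637
uc = sqrt(u_A^2 + u_B^2) = sqrt(0.15025^2 + 0.14895637^2) = 0.21157283
U = k * uc = 2.58 * 0.21157283
U = 0.5459

0.5459


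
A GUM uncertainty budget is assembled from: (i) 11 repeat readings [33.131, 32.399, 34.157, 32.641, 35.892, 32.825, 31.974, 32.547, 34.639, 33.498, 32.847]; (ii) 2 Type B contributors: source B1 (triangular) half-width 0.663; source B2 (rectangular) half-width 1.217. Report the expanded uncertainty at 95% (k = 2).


mean = (33.131 + 32.399 + 34.157 + 32.641 + 35.892 + 32.825 + 31.974 + 32.547 + 34.639 + 33.498 + 32.847) / 11 = 33.32272727
s = sqrt(sum((x - mean)^2)/(n-1)) = 1.1536949
u_A = s / sqrt(n) = 1.1536949 / sqrt(11) = 0.3478521
u_B1 = 0.663 / sqrt(6) = 0.27066862
u_B2 = 1.217 / sqrt(3) = 0.70263528
uc = sqrt(0.3478521^2 + 0.27066862^2 + 0.70263528^2) = 0.82943289
U = k * uc = 2 * 0.82943289
U = 1.6589

1.6589


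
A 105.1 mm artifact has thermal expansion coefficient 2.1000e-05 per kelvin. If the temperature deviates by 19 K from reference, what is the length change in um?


dL = L * alpha * dT
= 105.1 * 2.1000e-05 * 19
= 0.0419349 mm
dL_um = 0.0419349 * 1000 = 41.9349 um

41.9349


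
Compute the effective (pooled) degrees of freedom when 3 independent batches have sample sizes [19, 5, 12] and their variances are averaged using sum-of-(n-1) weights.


nu = sum_i (n_i - 1)
nu = ((19 - 1) + (5 - 1) + (12 - 1))
nu = 18 + 4 + 11
nu = 33

33


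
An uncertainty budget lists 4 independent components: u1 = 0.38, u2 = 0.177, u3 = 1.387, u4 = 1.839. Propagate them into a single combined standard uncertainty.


uc = sqrt(0.38^2 + 0.177^2 + 1.387^2 + 1.839^2)
uc = sqrt(5.481419)
uc = 2.3412

2.3412


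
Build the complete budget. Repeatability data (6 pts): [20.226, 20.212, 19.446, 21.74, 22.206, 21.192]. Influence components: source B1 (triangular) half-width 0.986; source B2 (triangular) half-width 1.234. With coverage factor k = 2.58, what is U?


mean = (20.226 + 20.212 + 19.446 + 21.74 + 22.206 + 21.192) / 6 = 20.837
s = sqrt(sum((x - mean)^2)/(n-1)) = 1.050183
u_A = s / sqrt(n) = 1.050183 / sqrt(6) = 0.42873541
u_B1 = 0.986 / sqrt(6) = 0.40253281
u_B2 = 1.234 / sqrt(6) = 0.50377839
uc = sqrt(0.42873541^2 + 0.40253281^2 + 0.50377839^2) = 0.77436386
U = k * uc = 2.58 * 0.77436386
U = 1.9979

1.9979


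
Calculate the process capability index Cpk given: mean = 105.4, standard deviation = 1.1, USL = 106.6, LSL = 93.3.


Cpu = (USL - mean) / (3*sigma) = (106.6 - 105.4) / (3*1.1) = 0.3636
Cpl = (mean - LSL) / (3*sigma) = (105.4 - 93.3) / (3*1.1) = 3.6667
Cpk = min(Cpu, Cpl) = 0.3636

0.3636


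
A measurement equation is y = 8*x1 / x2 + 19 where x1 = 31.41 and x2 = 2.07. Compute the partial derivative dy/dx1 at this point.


y = 8*x1 / x2 + 19
dy/dx1 = 8/x2
Evaluate at x2 = 2.07: c1 = 8 / 2.07
c1 = 3.8647

3.8647


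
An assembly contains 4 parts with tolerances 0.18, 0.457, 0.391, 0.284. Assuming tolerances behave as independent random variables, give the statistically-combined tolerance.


RSS = sqrt(0.18^2 + 0.457^2 + 0.391^2 + 0.284^2)
= sqrt(0.474786)
= 0.6890

0.6890


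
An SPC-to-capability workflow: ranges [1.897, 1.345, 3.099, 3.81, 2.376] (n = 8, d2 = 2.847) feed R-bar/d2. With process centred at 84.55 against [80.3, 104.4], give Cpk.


R_bar = (1.897 + 1.345 + 3.099 + 3.81 + 2.376) / 5 = 2.5054
sigma = R_bar / d2 = 2.5054 / 2.847 = 0.88001405
Cp = (USL - LSL)/(6*sigma) = (104.4 - 80.3)/(6*0.88001405) = 4.5643
Cpu = (104.4 - 84.55)/(3*0.88001405) = 7.5188
Cpl = (84.55 - 80.3)/(3*0.88001405) = 1.6098
Cpk = min(Cpu, Cpl) = 1.6098

1.6098
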